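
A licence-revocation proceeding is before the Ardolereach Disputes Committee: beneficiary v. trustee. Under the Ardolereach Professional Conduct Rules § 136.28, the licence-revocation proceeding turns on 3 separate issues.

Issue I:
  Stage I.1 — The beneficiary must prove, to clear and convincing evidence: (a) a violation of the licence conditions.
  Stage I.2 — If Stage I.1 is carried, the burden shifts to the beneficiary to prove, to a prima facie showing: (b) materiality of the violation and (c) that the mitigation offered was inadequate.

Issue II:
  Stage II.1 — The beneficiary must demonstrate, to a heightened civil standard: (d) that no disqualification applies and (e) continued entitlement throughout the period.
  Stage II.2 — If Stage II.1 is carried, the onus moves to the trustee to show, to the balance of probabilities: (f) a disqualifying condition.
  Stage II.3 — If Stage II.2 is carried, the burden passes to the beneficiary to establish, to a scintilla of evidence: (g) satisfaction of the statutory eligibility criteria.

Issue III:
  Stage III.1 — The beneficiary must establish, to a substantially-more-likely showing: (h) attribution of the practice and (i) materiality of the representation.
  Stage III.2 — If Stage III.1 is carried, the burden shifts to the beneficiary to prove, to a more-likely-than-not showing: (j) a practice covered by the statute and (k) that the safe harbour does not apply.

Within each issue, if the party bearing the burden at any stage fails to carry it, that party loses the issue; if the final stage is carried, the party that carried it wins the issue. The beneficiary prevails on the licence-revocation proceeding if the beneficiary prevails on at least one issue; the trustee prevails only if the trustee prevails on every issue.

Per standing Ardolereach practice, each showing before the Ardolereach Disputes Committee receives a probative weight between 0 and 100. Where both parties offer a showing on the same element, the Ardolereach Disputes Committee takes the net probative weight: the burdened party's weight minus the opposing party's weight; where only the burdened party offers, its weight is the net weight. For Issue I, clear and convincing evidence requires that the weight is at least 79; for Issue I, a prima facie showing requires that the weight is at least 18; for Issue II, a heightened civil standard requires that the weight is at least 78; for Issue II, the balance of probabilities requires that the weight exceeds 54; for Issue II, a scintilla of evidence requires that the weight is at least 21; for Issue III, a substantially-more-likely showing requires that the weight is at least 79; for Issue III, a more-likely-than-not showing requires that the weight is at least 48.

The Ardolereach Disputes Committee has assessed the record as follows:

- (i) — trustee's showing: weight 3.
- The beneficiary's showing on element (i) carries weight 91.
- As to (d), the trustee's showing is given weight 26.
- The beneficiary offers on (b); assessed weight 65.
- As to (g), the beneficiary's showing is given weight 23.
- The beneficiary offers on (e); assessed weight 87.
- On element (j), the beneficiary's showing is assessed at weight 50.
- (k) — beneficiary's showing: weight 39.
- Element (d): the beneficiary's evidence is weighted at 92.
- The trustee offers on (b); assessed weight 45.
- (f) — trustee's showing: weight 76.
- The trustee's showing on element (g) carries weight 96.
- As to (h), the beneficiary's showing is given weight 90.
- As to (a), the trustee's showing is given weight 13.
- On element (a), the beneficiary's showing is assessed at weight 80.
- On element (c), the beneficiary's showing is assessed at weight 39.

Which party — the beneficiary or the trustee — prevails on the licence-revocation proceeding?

trustee

— Issue I —
At Stage I.1 the beneficiary must meet clear and convincing evidence (weight is at least 79): on (a) the weight is 80 less the opposing 13 gives net 67, which does not reach 79, so (a) does not meet the standard.
  Stage I.1 not carried; the beneficiary fails its burden.
So the trustee prevails on this issue.
— Issue II —
At Stage II.1 the beneficiary must meet a heightened civil standard (weight is at least 78): on (d) the weight is 92 less the opposing 26 gives net 66, < 78, so (d) does not meet the standard; on (e) the weight is 87, ≥ 78, so (e) meets the standard.
  Stage II.1 not carried; the beneficiary fails its burden.
The trustee prevails on this issue.
— Issue III —
Stage III.1 (beneficiary, a substantially-more-likely showing, weight is at least 79): (h) 90 ≥ 79 — meets; (i) net 91−3=88 ≥ 79 — meets.
  Stage III.1 carried; the burden remains with the beneficiary.
Stage III.2 (beneficiary, a more-likely-than-not showing, weight is at least 48): (j) 50 ≥ 48 — meets; (k) 39 < 48 — fails.
  The beneficiary does not carry Stage III.2.
The trustee prevails on this issue.
Per-issue: Issue I → trustee; Issue II → trustee; Issue III → trustee. The beneficiary must prevail on at least one issue; overall, the trustee prevails.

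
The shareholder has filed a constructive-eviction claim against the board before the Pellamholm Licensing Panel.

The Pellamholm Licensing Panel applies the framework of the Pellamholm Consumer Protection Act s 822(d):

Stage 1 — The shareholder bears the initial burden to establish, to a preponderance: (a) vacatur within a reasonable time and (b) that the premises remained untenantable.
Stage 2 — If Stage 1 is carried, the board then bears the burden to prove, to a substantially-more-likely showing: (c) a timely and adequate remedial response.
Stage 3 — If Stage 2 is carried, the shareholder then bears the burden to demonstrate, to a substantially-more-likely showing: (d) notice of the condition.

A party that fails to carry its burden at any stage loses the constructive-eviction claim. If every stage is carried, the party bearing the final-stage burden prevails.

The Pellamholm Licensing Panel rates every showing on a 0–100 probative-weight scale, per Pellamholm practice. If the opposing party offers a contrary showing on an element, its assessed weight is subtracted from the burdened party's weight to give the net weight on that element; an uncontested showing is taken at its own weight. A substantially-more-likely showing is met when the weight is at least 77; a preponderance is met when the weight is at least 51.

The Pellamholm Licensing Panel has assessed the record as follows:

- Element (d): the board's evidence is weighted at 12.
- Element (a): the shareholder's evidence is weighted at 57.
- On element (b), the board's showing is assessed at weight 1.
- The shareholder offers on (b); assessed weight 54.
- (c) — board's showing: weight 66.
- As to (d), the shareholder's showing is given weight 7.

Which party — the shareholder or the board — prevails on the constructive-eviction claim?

Stage 1 — burden on shareholder; standard: a preponderance (weight is at least 51).
    (a): 57 ≥ 51 [met]
    (b): 54 − 1 = 53 ≥ 51 [met]
  Stage 1 carried; the burden shifts to the board.
Stage 2 — burden on board; standard: a substantially-more-likely showing (weight is at least 77).
    (c): 66 < 77 [not met]
  Not every element is met, so the board fails to carry Stage 2.
The shareholder prevails.

shareholder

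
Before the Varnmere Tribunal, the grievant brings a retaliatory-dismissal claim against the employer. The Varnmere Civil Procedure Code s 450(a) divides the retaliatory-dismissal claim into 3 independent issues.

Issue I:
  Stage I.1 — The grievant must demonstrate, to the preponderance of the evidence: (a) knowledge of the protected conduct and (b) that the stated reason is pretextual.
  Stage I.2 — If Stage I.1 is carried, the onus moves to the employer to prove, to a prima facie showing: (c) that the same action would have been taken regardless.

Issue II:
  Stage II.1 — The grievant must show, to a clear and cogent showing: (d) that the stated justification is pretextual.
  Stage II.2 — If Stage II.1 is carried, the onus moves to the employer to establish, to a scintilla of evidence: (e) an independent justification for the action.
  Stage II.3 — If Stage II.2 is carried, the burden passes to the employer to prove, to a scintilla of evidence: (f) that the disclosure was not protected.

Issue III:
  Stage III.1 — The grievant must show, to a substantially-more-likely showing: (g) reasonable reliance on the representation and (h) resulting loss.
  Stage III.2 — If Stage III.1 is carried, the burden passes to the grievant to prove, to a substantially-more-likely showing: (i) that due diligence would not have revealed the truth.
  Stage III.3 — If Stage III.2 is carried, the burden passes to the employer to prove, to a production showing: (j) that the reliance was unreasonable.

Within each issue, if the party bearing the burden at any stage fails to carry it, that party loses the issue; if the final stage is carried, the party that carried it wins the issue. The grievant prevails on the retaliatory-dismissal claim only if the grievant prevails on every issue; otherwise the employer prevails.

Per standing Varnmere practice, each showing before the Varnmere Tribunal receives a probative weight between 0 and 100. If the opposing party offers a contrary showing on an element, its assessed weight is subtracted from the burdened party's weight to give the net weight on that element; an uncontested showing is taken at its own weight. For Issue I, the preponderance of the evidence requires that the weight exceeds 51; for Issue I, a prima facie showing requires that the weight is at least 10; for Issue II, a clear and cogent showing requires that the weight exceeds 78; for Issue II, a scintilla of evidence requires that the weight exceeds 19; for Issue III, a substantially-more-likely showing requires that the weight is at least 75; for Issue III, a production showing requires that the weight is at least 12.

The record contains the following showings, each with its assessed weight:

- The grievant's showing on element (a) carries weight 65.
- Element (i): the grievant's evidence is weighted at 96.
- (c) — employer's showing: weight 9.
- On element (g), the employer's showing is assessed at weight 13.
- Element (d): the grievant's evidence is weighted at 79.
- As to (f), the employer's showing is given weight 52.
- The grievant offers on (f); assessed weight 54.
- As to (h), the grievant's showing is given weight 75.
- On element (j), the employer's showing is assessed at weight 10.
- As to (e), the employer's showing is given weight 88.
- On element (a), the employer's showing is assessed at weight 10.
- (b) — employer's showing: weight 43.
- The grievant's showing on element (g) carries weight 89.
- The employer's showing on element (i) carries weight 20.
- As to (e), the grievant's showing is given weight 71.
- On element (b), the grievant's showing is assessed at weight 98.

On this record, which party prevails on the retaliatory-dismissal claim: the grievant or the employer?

grievant

— Issue I —
Stage I.1 — burden on grievant; standard: the preponderance of the evidence (weight exceeds 51).
    (a): 65 − 10 = 55 > 51 [met]
    (b): 98 − 43 = 55 > 51 [met]
  All elements met. The burden passes to the employer.
Stage I.2 — burden on employer; standard: a prima facie showing (weight is at least 10).
    (c): 9 < 10 [not met]
  Stage I.2 not carried; the employer fails its burden.
So the grievant prevails on this issue.
— Issue II —
At Stage II.1 the grievant must meet a clear and cogent showing (weight exceeds 78): on (d) the weight is 79, which does exceed 78, so (d) meets the standard.
  Stage II.1 is satisfied; the onus moves to the employer.
At Stage II.2 the employer must meet a scintilla of evidence (weight exceeds 19): on (e) the weight is 88 less the opposing 71 gives net 17, which does not exceed 19, so (e) does not meet the standard.
  Not every element is met, so the employer fails to carry Stage II.2.
The grievant prevails on this issue.
— Issue III —
At Stage III.1 the grievant must meet a substantially-more-likely showing (weight is at least 75): on (g) the weight is 89 less the opposing 13 gives net 76, ≥ 75, so (g) meets the standard; on (h) the weight is 75, which does reach 75, so (h) meets the standard.
  Stage III.1 carried; the burden remains with the grievant.
At Stage III.2 the grievant must meet a substantially-more-likely showing (weight is at least 75): on (i) the weight is 96 less the opposing 20 gives net 76, which does reach 75, so (i) meets the standard.
  All elements met. The burden passes to the employer.
At Stage III.3 the employer must meet a production showing (weight is at least 12): on (j) the weight is 10, < 12, so (j) does not meet the standard.
  The employer does not carry Stage III.3.
The analysis ends at Stage III.3; the grievant prevails on this issue.
Per-issue: Issue I → grievant; Issue II → grievant; Issue III → grievant. The grievant must prevail on every issue; overall, the grievant prevails.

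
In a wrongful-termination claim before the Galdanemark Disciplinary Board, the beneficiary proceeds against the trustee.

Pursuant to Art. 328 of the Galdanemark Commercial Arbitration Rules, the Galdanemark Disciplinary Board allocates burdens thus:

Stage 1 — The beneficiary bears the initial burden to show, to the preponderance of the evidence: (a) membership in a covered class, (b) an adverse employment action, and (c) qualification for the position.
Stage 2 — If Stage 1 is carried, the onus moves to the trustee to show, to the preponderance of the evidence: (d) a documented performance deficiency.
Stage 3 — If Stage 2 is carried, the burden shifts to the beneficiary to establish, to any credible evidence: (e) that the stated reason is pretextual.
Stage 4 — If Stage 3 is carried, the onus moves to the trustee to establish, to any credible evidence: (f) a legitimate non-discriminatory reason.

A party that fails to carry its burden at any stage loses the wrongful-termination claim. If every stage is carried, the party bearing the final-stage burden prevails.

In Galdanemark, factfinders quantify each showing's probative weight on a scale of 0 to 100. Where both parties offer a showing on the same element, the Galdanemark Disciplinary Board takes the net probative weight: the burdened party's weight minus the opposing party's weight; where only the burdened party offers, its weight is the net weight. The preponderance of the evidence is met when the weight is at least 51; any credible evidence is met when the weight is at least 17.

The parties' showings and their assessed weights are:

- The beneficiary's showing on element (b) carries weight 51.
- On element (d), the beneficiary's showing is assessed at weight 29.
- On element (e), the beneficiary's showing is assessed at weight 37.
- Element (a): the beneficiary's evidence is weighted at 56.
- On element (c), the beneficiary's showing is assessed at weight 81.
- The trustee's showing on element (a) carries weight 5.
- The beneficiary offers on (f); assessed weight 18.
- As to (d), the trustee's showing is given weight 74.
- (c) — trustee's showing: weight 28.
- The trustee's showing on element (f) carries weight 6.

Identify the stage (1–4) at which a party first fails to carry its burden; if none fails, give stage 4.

Stage 1 — burden on beneficiary; standard: the preponderance of the evidence (weight is at least 51).
    (a): 56 − 5 = 51 ≥ 51 [met]
    (b): 51 ≥ 51 [met]
    (c): 81 − 28 = 53 ≥ 51 [met]
  The beneficiary carries Stage 1; the trustee now bears the burden.
Stage 2 — burden on trustee; standard: the preponderance of the evidence (weight is at least 51).
    (d): 74 − 29 = 45 < 51 [not met]
  Stage 2 not carried; the trustee fails its burden.
So the beneficiary prevails.

stage 2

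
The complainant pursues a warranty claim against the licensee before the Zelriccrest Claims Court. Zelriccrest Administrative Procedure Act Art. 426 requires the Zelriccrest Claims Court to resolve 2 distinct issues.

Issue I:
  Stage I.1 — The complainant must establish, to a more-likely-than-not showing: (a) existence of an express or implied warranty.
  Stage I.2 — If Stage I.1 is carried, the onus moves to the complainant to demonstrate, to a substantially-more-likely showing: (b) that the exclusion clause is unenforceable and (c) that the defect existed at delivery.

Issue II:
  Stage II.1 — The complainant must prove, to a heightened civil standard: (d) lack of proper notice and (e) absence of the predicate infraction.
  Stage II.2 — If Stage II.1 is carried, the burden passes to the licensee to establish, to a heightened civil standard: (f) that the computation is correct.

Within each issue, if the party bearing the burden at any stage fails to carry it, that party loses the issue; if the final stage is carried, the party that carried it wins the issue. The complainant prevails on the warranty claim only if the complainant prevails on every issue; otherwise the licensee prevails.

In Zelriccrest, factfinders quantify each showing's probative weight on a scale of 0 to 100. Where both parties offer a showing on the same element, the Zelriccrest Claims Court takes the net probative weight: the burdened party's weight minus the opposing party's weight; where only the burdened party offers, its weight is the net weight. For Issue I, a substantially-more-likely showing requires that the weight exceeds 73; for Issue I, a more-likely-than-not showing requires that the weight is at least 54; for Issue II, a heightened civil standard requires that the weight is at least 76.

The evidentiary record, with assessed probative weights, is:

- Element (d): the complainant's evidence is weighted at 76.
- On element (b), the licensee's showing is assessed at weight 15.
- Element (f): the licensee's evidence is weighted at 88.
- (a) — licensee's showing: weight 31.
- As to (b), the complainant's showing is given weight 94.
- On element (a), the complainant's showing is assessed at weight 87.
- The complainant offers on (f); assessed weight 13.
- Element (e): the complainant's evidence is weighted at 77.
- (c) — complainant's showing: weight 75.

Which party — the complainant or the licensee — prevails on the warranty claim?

complainant

— Issue I —
Stage I.1 (complainant, a more-likely-than-not showing, weight is at least 54): (a) net 87−31=56 ≥ 54 — meets.
  Stage I.1 carried; the burden remains with the complainant.
Stage I.2 (complainant, a substantially-more-likely showing, weight exceeds 73): (b) net 94−15=79 > 73 — meets; (c) 75 > 73 — meets.
  Stage I.2 carried; the final stage is satisfied.
With every stage satisfied, the complainant prevails on this issue.
— Issue II —
At Stage II.1 the complainant must meet a heightened civil standard (weight is at least 76): on (d) the weight is 76, ≥ 76, so (d) meets the standard; on (e) the weight is 77, ≥ 76, so (e) meets the standard.
  The complainant carries Stage II.1; the licensee now bears the burden.
At Stage II.2 the licensee must meet a heightened civil standard (weight is at least 76): on (f) the weight is 88 less the opposing 13 gives net 75, which does not reach 76, so (f) does not meet the standard.
  Not every element is met, so the licensee fails to carry Stage II.2.
The analysis ends at Stage II.2; the complainant prevails on this issue.
Per-issue: Issue I → complainant; Issue II → complainant. The complainant must prevail on every issue; overall, the complainant prevails.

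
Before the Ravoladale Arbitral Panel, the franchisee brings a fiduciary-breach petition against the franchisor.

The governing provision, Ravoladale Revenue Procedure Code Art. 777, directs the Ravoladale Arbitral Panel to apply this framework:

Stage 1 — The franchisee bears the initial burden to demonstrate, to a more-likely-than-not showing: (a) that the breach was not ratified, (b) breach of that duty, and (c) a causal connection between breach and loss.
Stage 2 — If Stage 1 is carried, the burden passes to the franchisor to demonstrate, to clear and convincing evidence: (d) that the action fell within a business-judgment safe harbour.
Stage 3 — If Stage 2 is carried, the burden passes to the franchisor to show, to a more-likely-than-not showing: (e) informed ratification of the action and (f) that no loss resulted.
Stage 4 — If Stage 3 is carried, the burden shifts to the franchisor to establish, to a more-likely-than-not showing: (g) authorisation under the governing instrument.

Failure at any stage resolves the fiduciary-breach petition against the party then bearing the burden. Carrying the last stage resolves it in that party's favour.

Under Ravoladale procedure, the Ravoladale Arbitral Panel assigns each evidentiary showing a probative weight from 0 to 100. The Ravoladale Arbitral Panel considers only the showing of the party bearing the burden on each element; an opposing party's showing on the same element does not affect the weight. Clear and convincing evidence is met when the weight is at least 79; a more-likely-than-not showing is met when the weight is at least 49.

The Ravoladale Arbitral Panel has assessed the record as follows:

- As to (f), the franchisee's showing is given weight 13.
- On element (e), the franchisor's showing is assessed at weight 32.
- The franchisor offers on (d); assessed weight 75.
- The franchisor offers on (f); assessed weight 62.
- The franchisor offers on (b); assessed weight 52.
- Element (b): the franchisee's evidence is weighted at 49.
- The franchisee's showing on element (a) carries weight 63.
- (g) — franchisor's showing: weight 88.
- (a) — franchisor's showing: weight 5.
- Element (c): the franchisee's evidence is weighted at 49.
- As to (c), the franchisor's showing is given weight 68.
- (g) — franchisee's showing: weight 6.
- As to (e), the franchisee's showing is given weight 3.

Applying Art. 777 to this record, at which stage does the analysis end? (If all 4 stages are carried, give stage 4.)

stage 2

Stage 1 — burden on franchisee; standard: a more-likely-than-not showing (weight is at least 49).
    (a): 63 (franchisor's 5 disregarded) ≥ 49 [met]
    (b): 49 (franchisor's 52 disregarded) ≥ 49 [met]
    (c): 49 (franchisor's 68 disregarded) ≥ 49 [met]
  The franchisee carries Stage 1; the franchisor now bears the burden.
Stage 2 — burden on franchisor; standard: clear and convincing evidence (weight is at least 79).
    (d): 75 < 79 [not met]
  Not every element is met, so the franchisor fails to carry Stage 2.
The franchisee prevails.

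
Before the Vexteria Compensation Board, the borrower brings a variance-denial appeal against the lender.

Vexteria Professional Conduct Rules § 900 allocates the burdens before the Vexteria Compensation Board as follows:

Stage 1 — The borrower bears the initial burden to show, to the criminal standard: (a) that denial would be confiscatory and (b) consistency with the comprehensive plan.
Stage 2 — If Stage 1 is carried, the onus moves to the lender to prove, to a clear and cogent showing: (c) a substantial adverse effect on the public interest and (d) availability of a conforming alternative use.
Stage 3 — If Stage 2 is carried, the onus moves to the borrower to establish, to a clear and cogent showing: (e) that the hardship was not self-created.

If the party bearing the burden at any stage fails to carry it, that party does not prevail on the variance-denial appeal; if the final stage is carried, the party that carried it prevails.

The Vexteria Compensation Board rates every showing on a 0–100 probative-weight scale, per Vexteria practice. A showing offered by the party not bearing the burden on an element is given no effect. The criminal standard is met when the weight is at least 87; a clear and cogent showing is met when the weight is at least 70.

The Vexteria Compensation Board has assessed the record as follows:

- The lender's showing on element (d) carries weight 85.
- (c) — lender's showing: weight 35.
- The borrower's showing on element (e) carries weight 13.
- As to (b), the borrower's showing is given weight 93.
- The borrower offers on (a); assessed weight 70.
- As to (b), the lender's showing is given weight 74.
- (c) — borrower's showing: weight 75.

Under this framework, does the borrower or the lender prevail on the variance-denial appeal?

At Stage 1 the borrower must meet the criminal standard (weight is at least 87): on (a) the weight is 70, < 87, so (a) does not meet the standard; on (b) the weight is 93 (the lender's 74 is given no effect), which does reach 87, so (b) meets the standard.
  Not every element is met, so the borrower fails to carry Stage 1.
So the lender prevails.

lender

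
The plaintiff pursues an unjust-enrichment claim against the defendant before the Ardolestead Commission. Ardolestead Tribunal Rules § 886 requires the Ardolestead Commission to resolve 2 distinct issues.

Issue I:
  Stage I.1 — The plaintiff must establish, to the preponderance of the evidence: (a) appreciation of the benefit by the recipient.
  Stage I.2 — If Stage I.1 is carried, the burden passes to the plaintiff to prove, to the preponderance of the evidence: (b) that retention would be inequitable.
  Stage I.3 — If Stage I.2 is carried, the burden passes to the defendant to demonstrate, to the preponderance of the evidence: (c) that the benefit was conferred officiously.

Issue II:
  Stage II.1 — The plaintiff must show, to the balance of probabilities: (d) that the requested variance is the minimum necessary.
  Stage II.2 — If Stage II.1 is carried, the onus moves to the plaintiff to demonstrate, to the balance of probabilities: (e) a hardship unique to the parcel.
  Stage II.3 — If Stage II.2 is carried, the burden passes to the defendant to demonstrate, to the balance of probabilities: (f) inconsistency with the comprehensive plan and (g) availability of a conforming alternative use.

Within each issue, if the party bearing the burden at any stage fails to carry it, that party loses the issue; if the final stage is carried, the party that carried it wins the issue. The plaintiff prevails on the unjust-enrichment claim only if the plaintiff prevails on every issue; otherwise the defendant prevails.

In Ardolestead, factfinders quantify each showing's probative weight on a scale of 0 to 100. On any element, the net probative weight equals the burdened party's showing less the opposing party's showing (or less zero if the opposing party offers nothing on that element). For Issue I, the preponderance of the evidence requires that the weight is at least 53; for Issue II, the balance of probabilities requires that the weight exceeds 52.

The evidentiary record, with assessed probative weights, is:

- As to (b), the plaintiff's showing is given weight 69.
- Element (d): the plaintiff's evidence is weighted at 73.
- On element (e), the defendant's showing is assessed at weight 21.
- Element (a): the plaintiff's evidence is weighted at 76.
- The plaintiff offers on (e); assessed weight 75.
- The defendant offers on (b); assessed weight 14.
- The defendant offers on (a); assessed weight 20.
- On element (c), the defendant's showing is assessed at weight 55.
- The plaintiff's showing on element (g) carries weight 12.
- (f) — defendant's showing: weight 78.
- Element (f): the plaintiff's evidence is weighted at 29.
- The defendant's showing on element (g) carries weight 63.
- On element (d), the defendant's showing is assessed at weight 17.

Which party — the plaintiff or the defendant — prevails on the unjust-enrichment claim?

— Issue I —
At Stage I.1 the plaintiff must meet the preponderance of the evidence (weight is at least 53): on (a) the weight is 76 less the opposing 20 gives net 56, ≥ 53, so (a) meets the standard.
  All elements met. The plaintiff retains the burden for Stage I.2.
At Stage I.2 the plaintiff must meet the preponderance of the evidence (weight is at least 53): on (b) the weight is 69 less the opposing 14 gives net 55, which does reach 53, so (b) meets the standard.
  All elements met. The burden passes to the defendant.
At Stage I.3 the defendant must meet the preponderance of the evidence (weight is at least 53): on (c) the weight is 55, ≥ 53, so (c) meets the standard.
  The defendant carries the last stage.
Every stage carried; the defendant prevails on this issue.
— Issue II —
At Stage II.1 the plaintiff must meet the balance of probabilities (weight exceeds 52): on (d) the weight is 73 less the opposing 17 gives net 56, which does exceed 52, so (d) meets the standard.
  Stage II.1 is satisfied; the plaintiff continues to bear the burden.
At Stage II.2 the plaintiff must meet the balance of probabilities (weight exceeds 52): on (e) the weight is 75 less the opposing 21 gives net 54, which does exceed 52, so (e) meets the standard.
  The plaintiff carries Stage II.2; the defendant now bears the burden.
At Stage II.3 the defendant must meet the balance of probabilities (weight exceeds 52): on (f) the weight is 78 less the opposing 29 gives net 49, ≤ 52, so (f) does not meet the standard; on (g) the weight is 63 less the opposing 12 gives net 51, which does not exceed 52, so (g) does not meet the standard.
  The defendant does not carry Stage II.3.
The analysis ends at Stage II.3; the plaintiff prevails on this issue.
Per-issue: Issue I → defendant; Issue II → plaintiff. The plaintiff must prevail on every issue; overall, the defendant prevails.

defendant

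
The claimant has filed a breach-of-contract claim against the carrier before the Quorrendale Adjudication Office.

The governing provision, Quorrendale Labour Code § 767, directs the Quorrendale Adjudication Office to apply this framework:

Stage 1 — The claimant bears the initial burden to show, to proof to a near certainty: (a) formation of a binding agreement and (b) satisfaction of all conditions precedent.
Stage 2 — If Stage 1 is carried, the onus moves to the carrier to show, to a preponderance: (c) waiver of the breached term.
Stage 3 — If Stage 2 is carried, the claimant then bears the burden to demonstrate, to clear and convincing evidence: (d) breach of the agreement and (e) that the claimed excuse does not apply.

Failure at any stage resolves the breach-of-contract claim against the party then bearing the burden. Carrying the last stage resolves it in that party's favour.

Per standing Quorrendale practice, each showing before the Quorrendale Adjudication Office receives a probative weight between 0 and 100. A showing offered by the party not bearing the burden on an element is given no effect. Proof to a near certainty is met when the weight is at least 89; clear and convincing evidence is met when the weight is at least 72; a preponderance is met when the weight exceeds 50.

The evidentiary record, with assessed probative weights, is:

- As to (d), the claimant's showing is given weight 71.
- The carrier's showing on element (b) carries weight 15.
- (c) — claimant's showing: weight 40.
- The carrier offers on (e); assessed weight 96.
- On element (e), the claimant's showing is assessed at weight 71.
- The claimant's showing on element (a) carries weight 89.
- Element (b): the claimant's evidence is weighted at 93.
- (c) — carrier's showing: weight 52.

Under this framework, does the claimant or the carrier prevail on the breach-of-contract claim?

carrier

At Stage 1 the claimant must meet proof to a near certainty (weight is at least 89): on (a) the weight is 89, which does reach 89, so (a) meets the standard; on (b) the weight is 93 (the carrier's 15 is given no effect), which does reach 89, so (b) meets the standard.
  Stage 1 carried; the burden shifts to the carrier.
At Stage 2 the carrier must meet a preponderance (weight exceeds 50): on (c) the weight is 52 (the claimant's 40 is given no effect), > 50, so (c) meets the standard.
  All elements met. The burden passes to the claimant.
At Stage 3 the claimant must meet clear and convincing evidence (weight is at least 72): on (d) the weight is 71, < 72, so (d) does not meet the standard; on (e) the weight is 71 (the carrier's 96 is given no effect), < 72, so (e) does not meet the standard.
  Not every element is met, so the claimant fails to carry Stage 3.
The carrier prevails.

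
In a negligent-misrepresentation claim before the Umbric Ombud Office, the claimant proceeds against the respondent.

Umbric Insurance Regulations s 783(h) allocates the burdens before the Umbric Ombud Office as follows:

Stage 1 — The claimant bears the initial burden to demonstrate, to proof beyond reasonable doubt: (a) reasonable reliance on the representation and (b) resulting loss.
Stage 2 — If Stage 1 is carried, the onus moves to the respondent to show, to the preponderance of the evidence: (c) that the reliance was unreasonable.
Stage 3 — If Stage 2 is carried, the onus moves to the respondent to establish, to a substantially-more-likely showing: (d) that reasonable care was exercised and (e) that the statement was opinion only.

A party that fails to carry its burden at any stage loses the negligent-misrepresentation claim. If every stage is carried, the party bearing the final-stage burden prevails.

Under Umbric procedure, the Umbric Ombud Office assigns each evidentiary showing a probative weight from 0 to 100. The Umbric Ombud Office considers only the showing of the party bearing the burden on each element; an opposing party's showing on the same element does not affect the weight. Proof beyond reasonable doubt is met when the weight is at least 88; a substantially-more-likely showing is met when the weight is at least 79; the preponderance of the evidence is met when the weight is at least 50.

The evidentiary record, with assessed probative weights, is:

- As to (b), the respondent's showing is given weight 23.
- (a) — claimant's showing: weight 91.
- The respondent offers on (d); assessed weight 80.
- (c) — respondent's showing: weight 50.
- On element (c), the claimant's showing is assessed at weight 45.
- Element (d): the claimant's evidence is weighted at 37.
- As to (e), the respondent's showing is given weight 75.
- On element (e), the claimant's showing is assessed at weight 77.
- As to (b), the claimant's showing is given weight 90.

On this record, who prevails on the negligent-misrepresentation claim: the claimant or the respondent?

claimant

Stage 1 (claimant, proof beyond reasonable doubt, weight is at least 88): (a) 91 ≥ 88 — meets; (b) 90 (respondent's 23 disregarded) ≥ 88 — meets.
  All elements met. The burden passes to the respondent.
Stage 2 (respondent, the preponderance of the evidence, weight is at least 50): (c) 50 (claimant's 45 disregarded) ≥ 50 — meets.
  All elements met. The respondent retains the burden for Stage 3.
Stage 3 (respondent, a substantially-more-likely showing, weight is at least 79): (d) 80 (claimant's 37 disregarded) ≥ 79 — meets; (e) 75 (claimant's 77 disregarded) < 79 — fails.
  Stage 3 not carried; the respondent fails its burden.
The claimant prevails.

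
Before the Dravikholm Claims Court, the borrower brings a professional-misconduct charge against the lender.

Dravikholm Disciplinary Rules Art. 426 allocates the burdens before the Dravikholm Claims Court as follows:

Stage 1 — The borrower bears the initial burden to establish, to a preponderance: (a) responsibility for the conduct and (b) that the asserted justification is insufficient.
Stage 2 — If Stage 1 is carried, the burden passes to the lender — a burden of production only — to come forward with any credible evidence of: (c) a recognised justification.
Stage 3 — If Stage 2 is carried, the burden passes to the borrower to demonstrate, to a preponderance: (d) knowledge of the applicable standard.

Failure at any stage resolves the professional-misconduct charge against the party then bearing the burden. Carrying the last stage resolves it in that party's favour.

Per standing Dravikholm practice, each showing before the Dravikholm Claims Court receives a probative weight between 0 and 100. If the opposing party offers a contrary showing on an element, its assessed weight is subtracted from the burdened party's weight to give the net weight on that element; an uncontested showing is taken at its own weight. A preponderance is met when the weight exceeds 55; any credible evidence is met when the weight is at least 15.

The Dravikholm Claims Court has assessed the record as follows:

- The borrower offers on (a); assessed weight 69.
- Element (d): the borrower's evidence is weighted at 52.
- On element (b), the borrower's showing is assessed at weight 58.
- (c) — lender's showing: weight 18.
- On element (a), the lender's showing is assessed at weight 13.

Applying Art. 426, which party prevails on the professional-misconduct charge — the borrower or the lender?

At Stage 1 the borrower must meet a preponderance (weight exceeds 55): on (a) the weight is 69 less the opposing 13 gives net 56, > 55, so (a) meets the standard; on (b) the weight is 58, which does exceed 55, so (b) meets the standard.
  Stage 1 is satisfied; the onus moves to the lender.
At Stage 2 the lender must meet any credible evidence (weight is at least 15): on (c) the weight is 18, ≥ 15, so (c) meets the standard.
  The lender carries Stage 2; the borrower now bears the burden.
At Stage 3 the borrower must meet a preponderance (weight exceeds 55): on (d) the weight is 52, which does not exceed 55, so (d) does not meet the standard.
  Not every element is met, so the borrower fails to carry Stage 3.
The analysis ends at Stage 3; the lender prevails.

lender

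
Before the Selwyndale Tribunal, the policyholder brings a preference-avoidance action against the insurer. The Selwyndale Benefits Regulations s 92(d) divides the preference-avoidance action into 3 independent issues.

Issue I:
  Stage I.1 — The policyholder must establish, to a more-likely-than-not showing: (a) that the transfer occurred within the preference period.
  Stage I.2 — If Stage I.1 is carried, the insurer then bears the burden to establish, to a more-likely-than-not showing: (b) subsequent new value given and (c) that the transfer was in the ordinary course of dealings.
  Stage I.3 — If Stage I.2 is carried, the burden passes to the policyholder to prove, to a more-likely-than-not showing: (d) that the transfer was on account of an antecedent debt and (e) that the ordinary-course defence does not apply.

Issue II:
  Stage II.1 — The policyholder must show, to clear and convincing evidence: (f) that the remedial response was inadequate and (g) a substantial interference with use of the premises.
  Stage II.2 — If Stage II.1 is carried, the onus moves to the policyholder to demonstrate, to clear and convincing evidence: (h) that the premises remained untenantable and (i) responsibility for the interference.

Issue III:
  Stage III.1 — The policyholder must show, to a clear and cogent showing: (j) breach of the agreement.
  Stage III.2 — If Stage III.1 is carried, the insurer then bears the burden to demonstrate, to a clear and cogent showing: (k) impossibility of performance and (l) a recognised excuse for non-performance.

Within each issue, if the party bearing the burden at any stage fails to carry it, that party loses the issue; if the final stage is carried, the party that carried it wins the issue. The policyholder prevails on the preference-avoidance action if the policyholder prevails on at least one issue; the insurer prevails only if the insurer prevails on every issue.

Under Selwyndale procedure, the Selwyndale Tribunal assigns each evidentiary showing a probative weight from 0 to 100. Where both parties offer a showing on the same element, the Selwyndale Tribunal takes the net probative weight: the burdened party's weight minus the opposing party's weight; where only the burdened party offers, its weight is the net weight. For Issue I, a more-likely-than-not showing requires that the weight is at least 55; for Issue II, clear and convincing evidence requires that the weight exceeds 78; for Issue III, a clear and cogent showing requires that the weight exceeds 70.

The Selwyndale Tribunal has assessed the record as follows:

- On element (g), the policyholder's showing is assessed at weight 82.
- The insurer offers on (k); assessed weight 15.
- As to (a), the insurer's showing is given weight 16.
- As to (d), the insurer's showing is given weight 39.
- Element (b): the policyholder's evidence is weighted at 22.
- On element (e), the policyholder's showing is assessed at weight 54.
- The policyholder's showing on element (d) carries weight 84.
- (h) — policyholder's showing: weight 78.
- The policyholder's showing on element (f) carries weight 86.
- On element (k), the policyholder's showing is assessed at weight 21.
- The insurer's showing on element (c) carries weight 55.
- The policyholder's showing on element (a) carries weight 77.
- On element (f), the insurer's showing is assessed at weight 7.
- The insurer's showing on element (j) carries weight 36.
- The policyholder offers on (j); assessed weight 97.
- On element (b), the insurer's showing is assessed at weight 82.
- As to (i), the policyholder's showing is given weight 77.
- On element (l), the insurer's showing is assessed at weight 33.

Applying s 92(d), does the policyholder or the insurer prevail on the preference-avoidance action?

— Issue I —
Stage I.1 — burden on policyholder; standard: a more-likely-than-not showing (weight is at least 55).
    (a): 77 − 16 = 61 ≥ 55 [met]
  Stage I.1 is satisfied; the onus moves to the insurer.
Stage I.2 — burden on insurer; standard: a more-likely-than-not showing (weight is at least 55).
    (b): 82 − 22 = 60 ≥ 55 [met]
    (c): 55 ≥ 55 [met]
  The insurer carries Stage I.2; the policyholder now bears the burden.
Stage I.3 — burden on policyholder; standard: a more-likely-than-not showing (weight is at least 55).
    (d): 84 − 39 = 45 < 55 [not met]
    (e): 54 < 55 [not met]
  The policyholder does not carry Stage I.3.
The insurer prevails on this issue.
— Issue II —
Stage II.1 (policyholder, clear and convincing evidence, weight exceeds 78): (f) net 86−7=79 > 78 — meets; (g) 82 > 78 — meets.
  All elements met. The policyholder retains the burden for Stage II.2.
Stage II.2 (policyholder, clear and convincing evidence, weight exceeds 78): (h) 78 ≤ 78 — fails; (i) 77 ≤ 78 — fails.
  The policyholder does not carry Stage II.2.
The insurer prevails on this issue.
— Issue III —
Stage III.1 — burden on policyholder; standard: a clear and cogent showing (weight exceeds 70).
    (j): 97 − 36 = 61 ≤ 70 [not met]
  Not every element is met, so the policyholder fails to carry Stage III.1.
The analysis ends at Stage III.1; the insurer prevails on this issue.
Per-issue: Issue I → insurer; Issue II → insurer; Issue III → insurer. The policyholder must prevail on at least one issue; overall, the insurer prevails.

insurer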